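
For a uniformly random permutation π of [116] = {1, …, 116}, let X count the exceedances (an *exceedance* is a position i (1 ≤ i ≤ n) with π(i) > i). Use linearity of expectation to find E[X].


Write X = Σ_{i=1}^{116} X_i, where X_i = 1_{π(i) > i}.
For each fixed i, π(i) is uniform over {1, …, 116} (marginal of a uniform permutation), so P[π(i) > i] = (n − i)/n. Summing: Σ_{i=1}^{116} (n − i)/n = (0 + 1 + … + 115)/116 = 116(116 − 1)/(2·116) = (116 − 1)/2.
Hence E[X] = Σ_{i=1}^{116} (116 − i)/116 = 115/2 ≈ 57.500.

E[X] = 115/2 = 57.500.


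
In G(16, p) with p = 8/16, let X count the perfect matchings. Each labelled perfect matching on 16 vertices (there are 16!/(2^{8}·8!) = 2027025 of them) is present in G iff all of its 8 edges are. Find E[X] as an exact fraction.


K_16 has 16!/(2^{8}·8!) = 2027025 labelled perfect matchings.
For each such perfect matching H, let X_H = 1 if all 8 edges of H are present in G. Then P[X_H = 1] = p^{8} = (1/2)^{8} = 1/256.
By linearity: E[X] = Σ_H E[X_H] = 2027025 · p^{8} = 2027025 · 1/256 = 2027025/256.
Numerically: E[X] ≈ 7918.1.

E[X] = 2027025 · (1/2)^{8} = 2027025/256 ≈ 7918.1.


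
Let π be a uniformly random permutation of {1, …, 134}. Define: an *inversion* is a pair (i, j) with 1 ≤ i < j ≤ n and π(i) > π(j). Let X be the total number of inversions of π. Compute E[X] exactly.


Write X = Σ X_I over the C(134, 2) = 8911 pairs i < j, with X_I the indicator of one inversion.
There are 8911 indicators.
For each fixed pair i < j, the values π(i) and π(j) are two distinct elements of {1, …, 134} in uniformly random order; by symmetry P[π(i) > π(j)] = 1/2.
By linearity: E[X] = 8911 · (1/2) = C(134, 2) · (1/2) = 8911/2 = 8911/2 ≈ 4455.5000.

E[X] = 8911/2 = 4455.5000.


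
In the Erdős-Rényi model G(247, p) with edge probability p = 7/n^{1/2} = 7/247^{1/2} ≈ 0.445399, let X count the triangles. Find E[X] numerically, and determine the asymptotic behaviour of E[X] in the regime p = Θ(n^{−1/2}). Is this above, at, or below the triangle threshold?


Number of potential triangles: C(247, 3) = 2481115.
Each occurs with probability p³ ≈ (0.445399)³ ≈ 8.83585723e-02.
By linearity: E[X] = C(247, 3)·p³ ≈ 2481115 · 8.83585723e-02 ≈ 219227.779232.
Since α = 1/2 < 1, p = c/n^{1/2} ≫ 1/n is above the triangle threshold p ~ 1/n. Asymptotically E[X] ~ (c³/6)·n^{3(1−α)} = (7³/6)·n^{1.5} → ∞; triangles are abundant w.h.p.

E[X] ≈ 219227.779232; in regime p = Θ(1/n^{1/2}) E[X] diverges (above the triangle threshold p ~ 1/n).


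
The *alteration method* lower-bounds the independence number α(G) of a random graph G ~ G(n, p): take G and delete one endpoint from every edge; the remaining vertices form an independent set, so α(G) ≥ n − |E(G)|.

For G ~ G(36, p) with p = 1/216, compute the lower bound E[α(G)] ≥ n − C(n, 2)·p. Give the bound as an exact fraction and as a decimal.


E[|E(G)|] = C(36, 2)·p = 630 · (1/216) = 35/12.
E[α(G)] ≥ n − E[|E(G)|] = 36 − 35/12 = 397/12.
Numerically: ≈ 33.083333.
(This is only a lower bound; the true E[α(G)] may be larger.)

E[α(G)] ≥ 397/12 ≈ 33.083333.


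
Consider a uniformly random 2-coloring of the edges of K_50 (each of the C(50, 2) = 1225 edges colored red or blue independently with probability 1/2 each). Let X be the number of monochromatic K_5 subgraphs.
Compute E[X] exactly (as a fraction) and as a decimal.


Let X = Σ_S X_S over the C(50, 5) = 2118760 subsets S of size 5, where X_S = 1 if the K_5 on S is monochromatic.
For a fixed S, the K_5 on S has C(5, 2) = 10 edges. P[all 10 edges red] = (1/2)^10, and likewise for blue, so P[monochromatic] = 2·(1/2)^10 = 2^{1 − 10} = 1/512.
By linearity of expectation: E[X] = C(50, 5) · 2^{1 − 10} = 2118760 · 1/512 = 264845/64.
Numerically: E[X] ≈ 4138.20312.

E[X] = C(50,5)·2^(1−C(5,2)) = 264845/64 ≈ 4138.20312.


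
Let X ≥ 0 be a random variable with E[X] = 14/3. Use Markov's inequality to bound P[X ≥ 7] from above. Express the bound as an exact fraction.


μ = E[X] = 14/3, a = 7.
Markov: P[X ≥ 7] ≤ μ/a = (14/3)/7 = 2/3.
Numerically: ≈ 0.667.
(Since a = 7 > μ = 4.667, the bound 2/3 is < 1 and informative.)

P[X ≥ 7] ≤ 2/3 ≈ 0.667.


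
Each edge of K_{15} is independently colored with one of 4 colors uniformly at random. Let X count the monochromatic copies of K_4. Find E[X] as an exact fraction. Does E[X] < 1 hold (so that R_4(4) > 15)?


E[X] = C(15, 4) · 4^{1 − 6} = 1365 · 4^{−5} = 1365/1024.
As a reduced fraction: E[X] = 1365/1024 ≈ 1.3330.
Is E[X] < 1? NO.
Since E[X] ≥ 1, the first-moment bound is inconclusive at n = 15; it does NOT by itself certify R_4(4) > 15.

E[X] = 1365/1024 ≈ 1.3330; E[X] ≥ 1; first-moment method inconclusive here.


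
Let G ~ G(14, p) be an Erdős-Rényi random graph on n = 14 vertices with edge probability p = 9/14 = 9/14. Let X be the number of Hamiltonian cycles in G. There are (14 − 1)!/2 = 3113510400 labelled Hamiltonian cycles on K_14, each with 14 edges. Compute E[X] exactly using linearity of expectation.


K_14 has (14 − 1)!/2 = 3113510400 labelled Hamiltonian cycles.
For each such Hamiltonian cycle H, let X_H = 1 if all 14 edges of H are present in G. Then P[X_H = 1] = p^{14} = (9/14)^{14} = 22876792454961/11112006825558016.
By linearity of expectation: E[X] = Σ_H E[X_H] = 3113510400 · p^{14} = 3113510400 · 22876792454961/11112006825558016 = 19873641525435994725/3100448333024.
Numerically: E[X] ≈ 6.4099e+06.

E[X] = 3113510400 · (9/14)^{14} = 19873641525435994725/3100448333024 ≈ 6.4099e+06.


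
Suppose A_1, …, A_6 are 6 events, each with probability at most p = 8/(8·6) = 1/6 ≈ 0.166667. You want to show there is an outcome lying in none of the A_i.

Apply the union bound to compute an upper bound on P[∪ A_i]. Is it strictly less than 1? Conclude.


Union bound: P[∪_{i=1}^{6} A_i] ≤ Σ_i P[A_i] ≤ 6·p = 6·(1/6) = 1.
Numerically: 1 ≈ 1.000000.
Is 1 < 1? NO.
Since the bound 1 is ≥ 1, the union bound is uninformative here; it does NOT by itself certify existence.

6·p = 1 ≈ 1.000000; existence NOT certified by the union bound.


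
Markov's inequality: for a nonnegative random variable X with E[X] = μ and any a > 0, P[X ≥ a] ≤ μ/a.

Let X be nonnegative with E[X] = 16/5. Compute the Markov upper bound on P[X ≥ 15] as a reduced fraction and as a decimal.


μ = E[X] = 16/5, a = 15.
Markov: P[X ≥ 15] ≤ μ/a = (16/5)/15 = 16/75.
Numerically: ≈ 0.2133.
(Since a = 15 > μ = 3.2000, the bound 16/75 is < 1 and informative.)

P[X ≥ 15] ≤ 16/75 ≈ 0.2133.


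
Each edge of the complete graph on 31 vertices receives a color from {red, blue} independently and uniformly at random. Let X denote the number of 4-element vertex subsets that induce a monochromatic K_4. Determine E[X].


Let X = Σ_S X_S over the C(31, 4) = 31465 subsets S of size 4, where X_S = 1 if the K_4 on S is monochromatic.
For a fixed S, the K_4 on S has C(4, 2) = 6 edges. P[all 6 edges red] = (1/2)^6, and likewise for blue, so P[monochromatic] = 2·(1/2)^6 = 2^{1 − 6} = 1/32.
By linearity: E[X] = C(31, 4) · 2^{1 − 6} = 31465 · 1/32 = 31465/32.
Numerically: E[X] ≈ 983.2812.

E[X] = C(31,4)·2^(1−C(4,2)) = 31465/32 ≈ 983.2812.


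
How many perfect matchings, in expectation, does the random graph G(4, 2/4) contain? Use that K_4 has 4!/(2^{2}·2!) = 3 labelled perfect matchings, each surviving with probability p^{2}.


K_4 has 4!/(2^{2}·2!) = 3 labelled perfect matchings.
For each such perfect matching H, let X_H = 1 if all 2 edges of H are present in G. Then P[X_H = 1] = p^{2} = (1/2)^{2} = 1/4.
Summing the indicators: E[X] = Σ_H E[X_H] = 3 · p^{2} = 3 · 1/4 = 3/4.
Numerically: E[X] ≈ 0.75.

E[X] = 3 · (1/2)^{2} = 3/4 ≈ 0.75.


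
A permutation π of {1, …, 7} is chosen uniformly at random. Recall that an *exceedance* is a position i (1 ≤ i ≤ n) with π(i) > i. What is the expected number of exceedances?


Write X = Σ_{i=1}^{7} X_i, where X_i = 1_{π(i) > i}.
For each fixed i, π(i) is uniform over {1, …, 7} (marginal of a uniform permutation), so P[π(i) > i] = (n − i)/n. Summing: Σ_{i=1}^{7} (n − i)/n = (0 + 1 + … + 6)/7 = 7(7 − 1)/(2·7) = (7 − 1)/2.
Hence E[X] = Σ_{i=1}^{7} (7 − i)/7 = 3 ≈ 3.00000.

E[X] = 3 = 3.00000.


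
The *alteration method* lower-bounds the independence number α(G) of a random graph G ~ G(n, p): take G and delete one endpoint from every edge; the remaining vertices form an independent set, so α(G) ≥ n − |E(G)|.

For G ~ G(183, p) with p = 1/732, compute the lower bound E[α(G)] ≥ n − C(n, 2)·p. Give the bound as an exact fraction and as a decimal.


E[|E(G)|] = C(183, 2)·p = 16653 · (1/732) = 91/4.
E[α(G)] ≥ n − E[|E(G)|] = 183 − 91/4 = 641/4.
Numerically: ≈ 160.250000.
(This is only a lower bound; the true E[α(G)] may be larger.)

E[α(G)] ≥ 641/4 ≈ 160.250000.


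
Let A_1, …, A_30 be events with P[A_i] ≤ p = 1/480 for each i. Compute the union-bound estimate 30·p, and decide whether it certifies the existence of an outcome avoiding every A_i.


Union bound: P[∪_{i=1}^{30} A_i] ≤ Σ_i P[A_i] ≤ 30·p = 30·(1/480) = 1/16.
Numerically: 1/16 ≈ 0.0625.
Is 1/16 < 1? YES.
Since P[∪ A_i] ≤ 1/16 < 1, the complement has P[∩ A_i^c] ≥ 1 − 1/16 = 15/16 > 0, so some outcome avoids every A_i.

30·p = 1/16 ≈ 0.0625; existence CERTIFIED by the union bound.


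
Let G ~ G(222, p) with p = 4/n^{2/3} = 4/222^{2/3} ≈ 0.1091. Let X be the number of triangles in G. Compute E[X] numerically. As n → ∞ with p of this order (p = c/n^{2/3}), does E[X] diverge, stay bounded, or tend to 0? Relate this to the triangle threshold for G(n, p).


Number of potential triangles: C(222, 3) = 1798940.
Each occurs with probability p³ ≈ (0.1091)³ ≈ 1.29859589e-03.
By linearity: E[X] = C(222, 3)·p³ ≈ 1798940 · 1.29859589e-03 ≈ 2336.096096.
Since α = 2/3 < 1, p = c/n^{2/3} ≫ 1/n is above the triangle threshold p ~ 1/n. Asymptotically E[X] ~ (c³/6)·n^{3(1−α)} = (4³/6)·n^{1} → ∞; triangles are abundant w.h.p.

E[X] ≈ 2336.096096; in regime p = Θ(1/n^{2/3}) E[X] diverges (above the triangle threshold p ~ 1/n).


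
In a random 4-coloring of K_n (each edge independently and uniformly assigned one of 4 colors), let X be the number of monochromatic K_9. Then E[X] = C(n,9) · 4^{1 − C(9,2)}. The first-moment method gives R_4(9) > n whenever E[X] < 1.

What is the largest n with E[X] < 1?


We need C(n, 9) · 4^{1 − 36} < 1, i.e. C(n, 9) < 4^{36 − 1} = 1180591620717411303424.
Check values of n near the boundary:
  n = 912: C(912, 9) = 1156095740032081475120; 1156095740032081475120 < 1180591620717411303424? YES
  n = 913: C(913, 9) = 1167605542753639808390; 1167605542753639808390 < 1180591620717411303424? YES
  n = 914: C(914, 9) = 1179217089587653905932; 1179217089587653905932 < 1180591620717411303424? YES
  n = 915: C(915, 9) = 1190931166636537885130; 1190931166636537885130 < 1180591620717411303424? NO
The largest n with C(n, 9) < 1180591620717411303424 is n = 914 (where E[X] = 294804272396913476483/295147905179352825856 ≈ 0.998836). Hence R_4(9) > 914, i.e. R_4(9) ≥ 915.

Largest n = 914; hence R_4(9) > 914.


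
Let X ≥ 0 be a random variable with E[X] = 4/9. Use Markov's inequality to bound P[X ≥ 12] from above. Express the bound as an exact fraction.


μ = E[X] = 4/9, a = 12.
Markov: P[X ≥ 12] ≤ μ/a = (4/9)/12 = 1/27.
Numerically: ≈ 0.03704.
(Since a = 12 > μ = 0.44444, the bound 1/27 is < 1 and informative.)

P[X ≥ 12] ≤ 1/27 ≈ 0.03704.


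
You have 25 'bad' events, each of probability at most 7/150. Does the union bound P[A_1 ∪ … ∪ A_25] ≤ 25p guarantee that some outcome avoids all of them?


Union bound: P[∪_{i=1}^{25} A_i] ≤ Σ_i P[A_i] ≤ 25·p = 25·(7/150) = 7/6.
Numerically: 7/6 ≈ 1.166667.
Is 7/6 < 1? NO.
Since the bound 7/6 is ≥ 1, the union bound is uninformative here; it does NOT by itself certify existence.

25·p = 7/6 ≈ 1.166667; existence NOT certified by the union bound.


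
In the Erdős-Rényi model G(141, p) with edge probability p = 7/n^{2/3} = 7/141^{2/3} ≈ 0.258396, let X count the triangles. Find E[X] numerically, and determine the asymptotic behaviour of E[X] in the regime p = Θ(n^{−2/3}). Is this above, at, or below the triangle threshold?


Number of potential triangles: C(141, 3) = 457310.
Each occurs with probability p³ ≈ (0.258396)³ ≈ 1.72526533e-02.
By linearity: E[X] = C(141, 3)·p³ ≈ 457310 · 1.72526533e-02 ≈ 7889.810875.
Since α = 2/3 < 1, p = c/n^{2/3} ≫ 1/n is above the triangle threshold p ~ 1/n. Asymptotically E[X] ~ (c³/6)·n^{3(1−α)} = (7³/6)·n^{1} → ∞; triangles are abundant w.h.p.

E[X] ≈ 7889.810875; in regime p = Θ(1/n^{2/3}) E[X] diverges (above the triangle threshold p ~ 1/n).


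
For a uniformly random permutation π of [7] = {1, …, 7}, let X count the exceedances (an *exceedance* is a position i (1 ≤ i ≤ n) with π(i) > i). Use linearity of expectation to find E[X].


Write X = Σ_{i=1}^{7} X_i, where X_i = 1_{π(i) > i}.
For each fixed i, π(i) is uniform over {1, …, 7} (marginal of a uniform permutation), so P[π(i) > i] = (n − i)/n. Summing: Σ_{i=1}^{7} (n − i)/n = (0 + 1 + … + 6)/7 = 7(7 − 1)/(2·7) = (7 − 1)/2.
Hence E[X] = Σ_{i=1}^{7} (7 − i)/7 = 3 ≈ 3.000000.

E[X] = 3 = 3.000000.


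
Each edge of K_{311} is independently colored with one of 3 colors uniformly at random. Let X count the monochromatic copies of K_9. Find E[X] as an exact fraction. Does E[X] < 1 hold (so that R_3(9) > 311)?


E[X] = C(311, 9) · 3^{1 − 36} = 66733530156060130 · 3^{−35} = 66733530156060130/50031545098999707.
As a reduced fraction: E[X] = 66733530156060130/50031545098999707 ≈ 1.33383.
Is E[X] < 1? NO.
Since E[X] ≥ 1, the first-moment bound is inconclusive at n = 311; it does NOT by itself certify R_3(9) > 311.

E[X] = 66733530156060130/50031545098999707 ≈ 1.33383; E[X] ≥ 1; first-moment method inconclusive here.


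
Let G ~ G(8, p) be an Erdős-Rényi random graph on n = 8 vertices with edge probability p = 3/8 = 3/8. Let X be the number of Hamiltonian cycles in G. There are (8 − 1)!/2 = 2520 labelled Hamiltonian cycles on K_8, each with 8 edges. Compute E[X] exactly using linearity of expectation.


K_8 has (8 − 1)!/2 = 2520 labelled Hamiltonian cycles.
For each such Hamiltonian cycle H, let X_H = 1 if all 8 edges of H are present in G. Then P[X_H = 1] = p^{8} = (3/8)^{8} = 6561/16777216.
Summing the indicators: E[X] = Σ_H E[X_H] = 2520 · p^{8} = 2520 · 6561/16777216 = 2066715/2097152.
Numerically: E[X] ≈ 0.985487.

E[X] = 2520 · (3/8)^{8} = 2066715/2097152 ≈ 0.985487.


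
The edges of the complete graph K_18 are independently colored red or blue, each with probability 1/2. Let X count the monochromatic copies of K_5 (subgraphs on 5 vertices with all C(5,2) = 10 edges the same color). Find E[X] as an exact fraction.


Let X = Σ_S X_S over the C(18, 5) = 8568 subsets S of size 5, where X_S = 1 if the K_5 on S is monochromatic.
For a fixed S, the K_5 on S has C(5, 2) = 10 edges. P[all 10 edges red] = (1/2)^10, and likewise for blue, so P[monochromatic] = 2·(1/2)^10 = 2^{1 − 10} = 1/512.
By linearity: E[X] = C(18, 5) · 2^{1 − 10} = 8568 · 1/512 = 1071/64.
Numerically: E[X] ≈ 16.73438.

E[X] = C(18,5)·2^(1−C(5,2)) = 1071/64 ≈ 16.73438.


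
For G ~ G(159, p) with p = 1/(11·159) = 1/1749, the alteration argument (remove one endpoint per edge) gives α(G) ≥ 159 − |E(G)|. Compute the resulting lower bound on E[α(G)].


E[|E(G)|] = C(159, 2)·p = 12561 · (1/1749) = 79/11.
E[α(G)] ≥ n − E[|E(G)|] = 159 − 79/11 = 1670/11.
Numerically: ≈ 151.818.
(This is only a lower bound; the true E[α(G)] may be larger.)

E[α(G)] ≥ 1670/11 ≈ 151.818.


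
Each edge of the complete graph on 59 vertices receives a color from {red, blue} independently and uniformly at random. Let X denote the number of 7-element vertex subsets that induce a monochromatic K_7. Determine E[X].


Let X = Σ_S X_S over the C(59, 7) = 341149446 subsets S of size 7, where X_S = 1 if the K_7 on S is monochromatic.
For a fixed S, the K_7 on S has C(7, 2) = 21 edges. P[all 21 edges red] = (1/2)^21, and likewise for blue, so P[monochromatic] = 2·(1/2)^21 = 2^{1 − 21} = 1/1048576.
By linearity: E[X] = C(59, 7) · 2^{1 − 21} = 341149446 · 1/1048576 = 170574723/524288.
Numerically: E[X] ≈ 325.34546.

E[X] = C(59,7)·2^(1−C(7,2)) = 170574723/524288 ≈ 325.34546.


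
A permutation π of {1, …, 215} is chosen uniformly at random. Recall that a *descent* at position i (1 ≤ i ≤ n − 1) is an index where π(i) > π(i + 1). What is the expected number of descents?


Write X = Σ X_I over i = 1, …, 214, with X_I the indicator of one descent.
There are 214 indicators.
For each fixed i, the pair (π(i), π(i+1)) is a uniformly random ordered pair of distinct values from {1, …, 215}; by symmetry P[π(i) > π(i+1)] = 1/2.
By linearity: E[X] = 214 · (1/2) = (215 − 1) · (1/2) = 107 ≈ 107.000.

E[X] = 107 = 107.000.


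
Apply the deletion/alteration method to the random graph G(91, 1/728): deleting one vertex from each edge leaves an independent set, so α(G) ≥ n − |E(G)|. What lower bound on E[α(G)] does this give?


E[|E(G)|] = C(91, 2)·p = 4095 · (1/728) = 45/8.
E[α(G)] ≥ n − E[|E(G)|] = 91 − 45/8 = 683/8.
Numerically: ≈ 85.375000.
(This is only a lower bound; the true E[α(G)] may be larger.)

E[α(G)] ≥ 683/8 ≈ 85.375000.


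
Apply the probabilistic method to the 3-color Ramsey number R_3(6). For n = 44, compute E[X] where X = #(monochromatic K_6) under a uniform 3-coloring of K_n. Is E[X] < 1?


E[X] = C(44, 6) · 3^{1 − 15} = 7059052 · 3^{−14} = 7059052/4782969.
As a reduced fraction: E[X] = 7059052/4782969 ≈ 1.475872.
Is E[X] < 1? NO.
Since E[X] ≥ 1, the first-moment bound is inconclusive at n = 44; it does NOT by itself certify R_3(6) > 44.

E[X] = 7059052/4782969 ≈ 1.475872; E[X] ≥ 1; first-moment method inconclusive here.


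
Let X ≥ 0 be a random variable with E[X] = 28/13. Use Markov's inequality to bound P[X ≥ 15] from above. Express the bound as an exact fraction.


μ = E[X] = 28/13, a = 15.
Markov: P[X ≥ 15] ≤ μ/a = (28/13)/15 = 28/195.
Numerically: ≈ 0.144.
(Since a = 15 > μ = 2.154, the bound 28/195 is < 1 and informative.)

P[X ≥ 15] ≤ 28/195 ≈ 0.144.


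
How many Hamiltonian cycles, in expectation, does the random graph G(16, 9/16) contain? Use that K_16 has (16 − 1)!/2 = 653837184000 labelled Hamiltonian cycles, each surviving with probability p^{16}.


K_16 has (16 − 1)!/2 = 653837184000 labelled Hamiltonian cycles.
For each such Hamiltonian cycle H, let X_H = 1 if all 16 edges of H are present in G. Then P[X_H = 1] = p^{16} = (9/16)^{16} = 1853020188851841/18446744073709551616.
By linearity: E[X] = Σ_H E[X_H] = 653837184000 · p^{16} = 653837184000 · 1853020188851841/18446744073709551616 = 1183177248216831945952875/18014398509481984.
Numerically: E[X] ≈ 6.56795e+07.

E[X] = 653837184000 · (9/16)^{16} = 1183177248216831945952875/18014398509481984 ≈ 6.56795e+07.


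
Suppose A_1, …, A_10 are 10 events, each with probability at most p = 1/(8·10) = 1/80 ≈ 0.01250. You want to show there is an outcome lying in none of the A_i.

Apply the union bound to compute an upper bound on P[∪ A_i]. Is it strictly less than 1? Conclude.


Union bound: P[∪_{i=1}^{10} A_i] ≤ Σ_i P[A_i] ≤ 10·p = 10·(1/80) = 1/8.
Numerically: 1/8 ≈ 0.12500.
Is 1/8 < 1? YES.
Since P[∪ A_i] ≤ 1/8 < 1, the complement has P[∩ A_i^c] ≥ 1 − 1/8 = 7/8 > 0, so some outcome avoids every A_i.

10·p = 1/8 ≈ 0.12500; existence CERTIFIED by the union bound.


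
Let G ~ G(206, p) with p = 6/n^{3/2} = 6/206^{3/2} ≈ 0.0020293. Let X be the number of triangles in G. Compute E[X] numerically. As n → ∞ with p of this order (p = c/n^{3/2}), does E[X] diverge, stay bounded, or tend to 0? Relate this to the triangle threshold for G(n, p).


Number of potential triangles: C(206, 3) = 1435820.
Each occurs with probability p³ ≈ (0.0020293)³ ≈ 8.3570165e-09.
By linearity: E[X] = C(206, 3)·p³ ≈ 1435820 · 8.3570165e-09 ≈ 0.01200.
Since α = 3/2 > 1, p = c/n^{3/2} = o(1/n) is below the triangle threshold p ~ 1/n. Asymptotically E[X] ~ (c³/6)·n^{3(1−α)} = (6³/6)·n^{-1.5} → 0, so by Markov's inequality G has no triangles w.h.p.

E[X] ≈ 0.01200; in regime p = Θ(1/n^{3/2}) E[X] tends to 0 (below the triangle threshold p ~ 1/n).


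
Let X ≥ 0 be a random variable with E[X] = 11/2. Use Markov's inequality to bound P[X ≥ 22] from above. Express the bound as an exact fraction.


μ = E[X] = 11/2, a = 22.
Markov: P[X ≥ 22] ≤ μ/a = (11/2)/22 = 1/4.
Numerically: ≈ 0.25000.
(Since a = 22 > μ = 5.50000, the bound 1/4 is < 1 and informative.)

P[X ≥ 22] ≤ 1/4 ≈ 0.25000.


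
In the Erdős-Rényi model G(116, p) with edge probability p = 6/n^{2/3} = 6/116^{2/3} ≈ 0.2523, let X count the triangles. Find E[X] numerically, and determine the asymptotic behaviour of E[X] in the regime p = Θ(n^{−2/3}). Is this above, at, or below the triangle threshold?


Number of potential triangles: C(116, 3) = 253460.
Each occurs with probability p³ ≈ (0.2523)³ ≈ 1.605232e-02.
By linearity: E[X] = C(116, 3)·p³ ≈ 253460 · 1.605232e-02 ≈ 4068.6207.
Since α = 2/3 < 1, p = c/n^{2/3} ≫ 1/n is above the triangle threshold p ~ 1/n. Asymptotically E[X] ~ (c³/6)·n^{3(1−α)} = (6³/6)·n^{1} → ∞; triangles are abundant w.h.p.

E[X] ≈ 4068.6207; in regime p = Θ(1/n^{2/3}) E[X] diverges (above the triangle threshold p ~ 1/n).


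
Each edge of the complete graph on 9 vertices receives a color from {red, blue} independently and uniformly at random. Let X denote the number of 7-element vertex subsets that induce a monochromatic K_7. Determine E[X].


Let X = Σ_S X_S over the C(9, 7) = 36 subsets S of size 7, where X_S = 1 if the K_7 on S is monochromatic.
For a fixed S, the K_7 on S has C(7, 2) = 21 edges. P[all 21 edges red] = (1/2)^21, and likewise for blue, so P[monochromatic] = 2·(1/2)^21 = 2^{1 − 21} = 1/1048576.
Summing: E[X] = C(9, 7) · 2^{1 − 21} = 36 · 1/1048576 = 9/262144.
Numerically: E[X] ≈ 0.000.

E[X] = C(9,7)·2^(1−C(7,2)) = 9/262144 ≈ 0.000.


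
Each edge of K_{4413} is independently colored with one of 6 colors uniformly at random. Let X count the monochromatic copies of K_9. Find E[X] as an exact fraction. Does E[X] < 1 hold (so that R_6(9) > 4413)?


E[X] = C(4413, 9) · 6^{1 − 36} = 1734990840325017881257917265 · 6^{−35} = 1734990840325017881257917265/1719070799748422591028658176.
As a reduced fraction: E[X] = 1734990840325017881257917265/1719070799748422591028658176 ≈ 1.0093.
Is E[X] < 1? NO.
Since E[X] ≥ 1, the first-moment bound is inconclusive at n = 4413; it does NOT by itself certify R_6(9) > 4413.

E[X] = 1734990840325017881257917265/1719070799748422591028658176 ≈ 1.0093; E[X] ≥ 1; first-moment method inconclusive here.


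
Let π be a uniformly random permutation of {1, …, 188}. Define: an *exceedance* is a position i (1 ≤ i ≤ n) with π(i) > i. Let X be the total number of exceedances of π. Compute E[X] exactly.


Write X = Σ_{i=1}^{188} X_i, where X_i = 1_{π(i) > i}.
For each fixed i, π(i) is uniform over {1, …, 188} (marginal of a uniform permutation), so P[π(i) > i] = (n − i)/n. Summing: Σ_{i=1}^{188} (n − i)/n = (0 + 1 + … + 187)/188 = 188(188 − 1)/(2·188) = (188 − 1)/2.
Hence E[X] = Σ_{i=1}^{188} (188 − i)/188 = 187/2 ≈ 93.5000.

E[X] = 187/2 = 93.5000.


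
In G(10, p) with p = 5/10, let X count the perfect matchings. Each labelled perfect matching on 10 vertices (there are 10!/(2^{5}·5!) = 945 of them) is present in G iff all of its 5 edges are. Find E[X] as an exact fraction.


K_10 has 10!/(2^{5}·5!) = 945 labelled perfect matchings.
For each such perfect matching H, let X_H = 1 if all 5 edges of H are present in G. Then P[X_H = 1] = p^{5} = (1/2)^{5} = 1/32.
By linearity: E[X] = Σ_H E[X_H] = 945 · p^{5} = 945 · 1/32 = 945/32.
Numerically: E[X] ≈ 29.5312.

E[X] = 945 · (1/2)^{5} = 945/32 ≈ 29.5312.


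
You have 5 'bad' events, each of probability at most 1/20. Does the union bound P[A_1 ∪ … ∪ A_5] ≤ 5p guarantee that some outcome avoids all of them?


Union bound: P[∪_{i=1}^{5} A_i] ≤ Σ_i P[A_i] ≤ 5·p = 5·(1/20) = 1/4.
Numerically: 1/4 ≈ 0.2500000.
Is 1/4 < 1? YES.
Since P[∪ A_i] ≤ 1/4 < 1, the complement has P[∩ A_i^c] ≥ 1 − 1/4 = 3/4 > 0, so some outcome avoids every A_i.

5·p = 1/4 ≈ 0.2500000; existence CERTIFIED by the union bound.


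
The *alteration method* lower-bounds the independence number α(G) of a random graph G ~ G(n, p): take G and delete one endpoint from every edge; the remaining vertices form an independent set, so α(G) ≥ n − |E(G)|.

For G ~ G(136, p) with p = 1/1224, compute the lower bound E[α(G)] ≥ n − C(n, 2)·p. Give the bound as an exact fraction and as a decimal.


E[|E(G)|] = C(136, 2)·p = 9180 · (1/1224) = 15/2.
E[α(G)] ≥ n − E[|E(G)|] = 136 − 15/2 = 257/2.
Numerically: ≈ 128.50000.
(This is only a lower bound; the true E[α(G)] may be larger.)

E[α(G)] ≥ 257/2 ≈ 128.50000.


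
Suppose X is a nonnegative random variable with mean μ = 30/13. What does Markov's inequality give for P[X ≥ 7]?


μ = E[X] = 30/13, a = 7.
Markov: P[X ≥ 7] ≤ μ/a = (30/13)/7 = 30/91.
Numerically: ≈ 0.330.
(Since a = 7 > μ = 2.308, the bound 30/91 is < 1 and informative.)

P[X ≥ 7] ≤ 30/91 ≈ 0.330.


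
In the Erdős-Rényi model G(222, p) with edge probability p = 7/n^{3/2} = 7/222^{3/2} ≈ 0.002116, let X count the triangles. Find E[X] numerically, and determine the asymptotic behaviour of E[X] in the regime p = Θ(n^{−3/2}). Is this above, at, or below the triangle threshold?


Number of potential triangles: C(222, 3) = 1798940.
Each occurs with probability p³ ≈ (0.002116)³ ≈ 9.477761e-09.
By linearity: E[X] = C(222, 3)·p³ ≈ 1798940 · 9.477761e-09 ≈ 0.0170.
Since α = 3/2 > 1, p = c/n^{3/2} = o(1/n) is below the triangle threshold p ~ 1/n. Asymptotically E[X] ~ (c³/6)·n^{3(1−α)} = (7³/6)·n^{-1.5} → 0, so by Markov's inequality G has no triangles w.h.p.

E[X] ≈ 0.0170; in regime p = Θ(1/n^{3/2}) E[X] tends to 0 (below the triangle threshold p ~ 1/n).


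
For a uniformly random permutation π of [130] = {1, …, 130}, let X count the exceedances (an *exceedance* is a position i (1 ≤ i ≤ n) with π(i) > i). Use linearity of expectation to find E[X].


Write X = Σ_{i=1}^{130} X_i, where X_i = 1_{π(i) > i}.
For each fixed i, π(i) is uniform over {1, …, 130} (marginal of a uniform permutation), so P[π(i) > i] = (n − i)/n. Summing: Σ_{i=1}^{130} (n − i)/n = (0 + 1 + … + 129)/130 = 130(130 − 1)/(2·130) = (130 − 1)/2.
Hence E[X] = Σ_{i=1}^{130} (130 − i)/130 = 129/2 ≈ 64.500.

E[X] = 129/2 = 64.500.


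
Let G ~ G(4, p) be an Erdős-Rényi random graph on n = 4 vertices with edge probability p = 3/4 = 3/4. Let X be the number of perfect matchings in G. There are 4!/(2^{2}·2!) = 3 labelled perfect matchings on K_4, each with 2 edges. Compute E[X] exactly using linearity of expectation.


K_4 has 4!/(2^{2}·2!) = 3 labelled perfect matchings.
For each such perfect matching H, let X_H = 1 if all 2 edges of H are present in G. Then P[X_H = 1] = p^{2} = (3/4)^{2} = 9/16.
Summing the indicators: E[X] = Σ_H E[X_H] = 3 · p^{2} = 3 · 9/16 = 27/16.
Numerically: E[X] ≈ 1.688.

E[X] = 3 · (3/4)^{2} = 27/16 ≈ 1.688.


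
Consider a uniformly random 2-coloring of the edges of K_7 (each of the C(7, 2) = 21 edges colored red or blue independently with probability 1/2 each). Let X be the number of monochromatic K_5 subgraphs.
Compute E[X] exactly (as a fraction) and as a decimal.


Let X = Σ_S X_S over the C(7, 5) = 21 subsets S of size 5, where X_S = 1 if the K_5 on S is monochromatic.
For a fixed S, the K_5 on S has C(5, 2) = 10 edges. P[all 10 edges red] = (1/2)^10, and likewise for blue, so P[monochromatic] = 2·(1/2)^10 = 2^{1 − 10} = 1/512.
By linearity: E[X] = C(7, 5) · 2^{1 − 10} = 21 · 1/512 = 21/512.
Numerically: E[X] ≈ 0.04102.

E[X] = C(7,5)·2^(1−C(5,2)) = 21/512 ≈ 0.04102.


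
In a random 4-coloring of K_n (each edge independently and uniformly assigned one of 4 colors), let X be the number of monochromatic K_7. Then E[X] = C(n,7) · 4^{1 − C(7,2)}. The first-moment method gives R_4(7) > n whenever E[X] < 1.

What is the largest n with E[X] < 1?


We need C(n, 7) · 4^{1 − 21} < 1, i.e. C(n, 7) < 4^{21 − 1} = 1099511627776.
Check values of n near the boundary:
  n = 179: C(179, 7) = 1037437234460; 1037437234460 < 1099511627776? YES
  n = 180: C(180, 7) = 1079414463600; 1079414463600 < 1099511627776? YES
  n = 181: C(181, 7) = 1122839183400; 1122839183400 < 1099511627776? NO
  n = 182: C(182, 7) = 1167752750736; 1167752750736 < 1099511627776? NO
The largest n with C(n, 7) < 1099511627776 is n = 180 (where E[X] = 67463403975/68719476736 ≈ 0.981722). Hence R_4(7) > 180, i.e. R_4(7) ≥ 181.

Largest n = 180; hence R_4(7) > 180.


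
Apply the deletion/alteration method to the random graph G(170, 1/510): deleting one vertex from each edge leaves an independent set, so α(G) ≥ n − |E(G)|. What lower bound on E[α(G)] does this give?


E[|E(G)|] = C(170, 2)·p = 14365 · (1/510) = 169/6.
E[α(G)] ≥ n − E[|E(G)|] = 170 − 169/6 = 851/6.
Numerically: ≈ 141.8333.
(This is only a lower bound; the true E[α(G)] may be larger.)

E[α(G)] ≥ 851/6 ≈ 141.8333.


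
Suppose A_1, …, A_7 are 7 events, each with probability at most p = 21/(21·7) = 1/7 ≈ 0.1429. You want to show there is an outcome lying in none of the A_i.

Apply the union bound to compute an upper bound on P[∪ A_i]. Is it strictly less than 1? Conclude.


Union bound: P[∪_{i=1}^{7} A_i] ≤ Σ_i P[A_i] ≤ 7·p = 7·(1/7) = 1.
Numerically: 1 ≈ 1.0000.
Is 1 < 1? NO.
Since the bound 1 is ≥ 1, the union bound is uninformative here; it does NOT by itself certify existence.

7·p = 1 ≈ 1.0000; existence NOT certified by the union bound.


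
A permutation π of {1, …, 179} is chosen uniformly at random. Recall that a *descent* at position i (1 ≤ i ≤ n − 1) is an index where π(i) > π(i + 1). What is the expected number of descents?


Write X = Σ X_I over i = 1, …, 178, with X_I the indicator of one descent.
There are 178 indicators.
For each fixed i, the pair (π(i), π(i+1)) is a uniformly random ordered pair of distinct values from {1, …, 179}; by symmetry P[π(i) > π(i+1)] = 1/2.
By linearity: E[X] = 178 · (1/2) = (179 − 1) · (1/2) = 89 ≈ 89.000000.

E[X] = 89 = 89.000000.


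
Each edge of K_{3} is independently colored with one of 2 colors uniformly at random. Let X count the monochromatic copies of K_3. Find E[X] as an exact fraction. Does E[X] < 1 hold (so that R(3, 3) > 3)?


E[X] = C(3, 3) · 2^{1 − 3} = 1 · 2^{−2} = 1/4.
As a reduced fraction: E[X] = 1/4 ≈ 0.250000.
Is E[X] < 1? YES.
Since E[X] < 1, there exists a 2-coloring of K_{3} with no monochromatic K_3; hence R(3, 3) > 3.

E[X] = 1/4 ≈ 0.250000; E[X] < 1, so R(3, 3) > 3.


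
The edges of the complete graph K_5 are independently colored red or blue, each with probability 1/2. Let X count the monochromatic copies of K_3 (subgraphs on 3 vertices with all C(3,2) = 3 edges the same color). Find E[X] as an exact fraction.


Let X = Σ_S X_S over the C(5, 3) = 10 subsets S of size 3, where X_S = 1 if the K_3 on S is monochromatic.
For a fixed S, the K_3 on S has C(3, 2) = 3 edges. P[all 3 edges red] = (1/2)^3, and likewise for blue, so P[monochromatic] = 2·(1/2)^3 = 2^{1 − 3} = 1/4.
Summing: E[X] = C(5, 3) · 2^{1 − 3} = 10 · 1/4 = 5/2.
Numerically: E[X] ≈ 2.500000.

E[X] = C(5,3)·2^(1−C(3,2)) = 5/2 ≈ 2.500000.


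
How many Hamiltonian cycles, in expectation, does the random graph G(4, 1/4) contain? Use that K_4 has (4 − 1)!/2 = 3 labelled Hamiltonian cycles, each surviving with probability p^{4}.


K_4 has (4 − 1)!/2 = 3 labelled Hamiltonian cycles.
For each such Hamiltonian cycle H, let X_H = 1 if all 4 edges of H are present in G. Then P[X_H = 1] = p^{4} = (1/4)^{4} = 1/256.
By linearity: E[X] = Σ_H E[X_H] = 3 · p^{4} = 3 · 1/256 = 3/256.
Numerically: E[X] ≈ 0.0117188.

E[X] = 3 · (1/4)^{4} = 3/256 ≈ 0.0117188.


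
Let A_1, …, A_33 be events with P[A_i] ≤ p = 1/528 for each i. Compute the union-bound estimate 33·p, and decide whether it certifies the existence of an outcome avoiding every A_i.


Union bound: P[∪_{i=1}^{33} A_i] ≤ Σ_i P[A_i] ≤ 33·p = 33·(1/528) = 1/16.
Numerically: 1/16 ≈ 0.0625.
Is 1/16 < 1? YES.
Since P[∪ A_i] ≤ 1/16 < 1, the complement has P[∩ A_i^c] ≥ 1 − 1/16 = 15/16 > 0, so some outcome avoids every A_i.

33·p = 1/16 ≈ 0.0625; existence CERTIFIED by the union bound.


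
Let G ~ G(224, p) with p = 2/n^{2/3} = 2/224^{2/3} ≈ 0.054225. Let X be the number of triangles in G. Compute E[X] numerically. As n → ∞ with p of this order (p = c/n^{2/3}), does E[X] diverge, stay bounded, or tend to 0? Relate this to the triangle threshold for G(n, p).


Number of potential triangles: C(224, 3) = 1848224.
Each occurs with probability p³ ≈ (0.054225)³ ≈ 1.5943878e-04.
By linearity: E[X] = C(224, 3)·p³ ≈ 1848224 · 1.5943878e-04 ≈ 294.67857.
Since α = 2/3 < 1, p = c/n^{2/3} ≫ 1/n is above the triangle threshold p ~ 1/n. Asymptotically E[X] ~ (c³/6)·n^{3(1−α)} = (2³/6)·n^{1} → ∞; triangles are abundant w.h.p.

E[X] ≈ 294.67857; in regime p = Θ(1/n^{2/3}) E[X] diverges (above the triangle threshold p ~ 1/n).


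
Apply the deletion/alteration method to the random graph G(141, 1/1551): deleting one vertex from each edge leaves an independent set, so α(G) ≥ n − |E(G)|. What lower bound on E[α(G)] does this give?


E[|E(G)|] = C(141, 2)·p = 9870 · (1/1551) = 70/11.
E[α(G)] ≥ n − E[|E(G)|] = 141 − 70/11 = 1481/11.
Numerically: ≈ 134.636.
(This is only a lower bound; the true E[α(G)] may be larger.)

E[α(G)] ≥ 1481/11 ≈ 134.636.


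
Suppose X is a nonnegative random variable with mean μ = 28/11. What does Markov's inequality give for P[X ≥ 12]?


μ = E[X] = 28/11, a = 12.
Markov: P[X ≥ 12] ≤ μ/a = (28/11)/12 = 7/33.
Numerically: ≈ 0.21212.
(Since a = 12 > μ = 2.54545, the bound 7/33 is < 1 and informative.)

P[X ≥ 12] ≤ 7/33 ≈ 0.21212.


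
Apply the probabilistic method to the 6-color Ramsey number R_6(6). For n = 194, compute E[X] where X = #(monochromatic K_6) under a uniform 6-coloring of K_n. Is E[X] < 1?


E[X] = C(194, 6) · 6^{1 − 15} = 68482017072 · 6^{−14} = 68482017072/78364164096.
As a reduced fraction: E[X] = 475569563/544195584 ≈ 0.873895.
Is E[X] < 1? YES.
Since E[X] < 1, there exists a 6-coloring of K_{194} with no monochromatic K_6; hence R_6(6) > 194.

E[X] = 475569563/544195584 ≈ 0.873895; E[X] < 1, so R_6(6) > 194.


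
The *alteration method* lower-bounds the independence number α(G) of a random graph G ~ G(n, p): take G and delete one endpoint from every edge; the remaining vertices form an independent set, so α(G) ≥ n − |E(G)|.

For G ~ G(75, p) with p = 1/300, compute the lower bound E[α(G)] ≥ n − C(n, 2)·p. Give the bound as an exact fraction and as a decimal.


E[|E(G)|] = C(75, 2)·p = 2775 · (1/300) = 37/4.
E[α(G)] ≥ n − E[|E(G)|] = 75 − 37/4 = 263/4.
Numerically: ≈ 65.7500.
(This is only a lower bound; the true E[α(G)] may be larger.)

E[α(G)] ≥ 263/4 ≈ 65.7500.


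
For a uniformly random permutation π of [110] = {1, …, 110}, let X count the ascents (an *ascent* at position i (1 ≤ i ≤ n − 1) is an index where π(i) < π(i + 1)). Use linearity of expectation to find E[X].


Write X = Σ X_I over i = 1, …, 109, with X_I the indicator of one ascent.
There are 109 indicators.
For each fixed i, the pair (π(i), π(i+1)) is a uniformly random ordered pair of distinct values from {1, …, 110}; by symmetry P[π(i) < π(i+1)] = 1/2.
By linearity: E[X] = 109 · (1/2) = (110 − 1) · (1/2) = 109/2 ≈ 54.5000.

E[X] = 109/2 = 54.5000.


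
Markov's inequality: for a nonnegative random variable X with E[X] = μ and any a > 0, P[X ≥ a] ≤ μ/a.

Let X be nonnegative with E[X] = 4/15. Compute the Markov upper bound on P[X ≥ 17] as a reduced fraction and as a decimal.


μ = E[X] = 4/15, a = 17.
Markov: P[X ≥ 17] ≤ μ/a = (4/15)/17 = 4/255.
Numerically: ≈ 0.016.
(Since a = 17 > μ = 0.267, the bound 4/255 is < 1 and informative.)

P[X ≥ 17] ≤ 4/255 ≈ 0.016.


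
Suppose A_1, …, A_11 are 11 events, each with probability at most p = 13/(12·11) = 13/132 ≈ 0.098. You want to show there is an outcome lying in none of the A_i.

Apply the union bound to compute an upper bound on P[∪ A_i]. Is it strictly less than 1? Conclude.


Union bound: P[∪_{i=1}^{11} A_i] ≤ Σ_i P[A_i] ≤ 11·p = 11·(13/132) = 13/12.
Numerically: 13/12 ≈ 1.083.
Is 13/12 < 1? NO.
Since the bound 13/12 is ≥ 1, the union bound is uninformative here; it does NOT by itself certify existence.

11·p = 13/12 ≈ 1.083; existence NOT certified by the union bound.


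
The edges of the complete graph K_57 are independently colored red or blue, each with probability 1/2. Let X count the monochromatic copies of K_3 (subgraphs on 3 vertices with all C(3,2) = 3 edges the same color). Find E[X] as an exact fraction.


Let X = Σ_S X_S over the C(57, 3) = 29260 subsets S of size 3, where X_S = 1 if the K_3 on S is monochromatic.
For a fixed S, the K_3 on S has C(3, 2) = 3 edges. P[all 3 edges red] = (1/2)^3, and likewise for blue, so P[monochromatic] = 2·(1/2)^3 = 2^{1 − 3} = 1/4.
By linearity of expectation: E[X] = C(57, 3) · 2^{1 − 3} = 29260 · 1/4 = 7315.
Numerically: E[X] ≈ 7315.00000.

E[X] = C(57,3)·2^(1−C(3,2)) = 7315 ≈ 7315.00000.


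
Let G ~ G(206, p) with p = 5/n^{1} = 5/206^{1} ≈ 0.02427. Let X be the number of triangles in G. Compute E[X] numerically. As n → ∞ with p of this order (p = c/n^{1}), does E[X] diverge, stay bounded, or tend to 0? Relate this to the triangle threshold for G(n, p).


Number of potential triangles: C(206, 3) = 1435820.
Each occurs with probability p³ ≈ (0.02427)³ ≈ 1.429909e-05.
By linearity: E[X] = C(206, 3)·p³ ≈ 1435820 · 1.429909e-05 ≈ 20.5309.
Here α = 1, so p = 5/n is exactly at the triangle threshold p ~ 1/n. Asymptotically E[X] → c³/6 = 5³/6 = 125/6 ≈ 20.8333, a bounded constant. In this regime the triangle count is asymptotically Poisson(c³/6).

E[X] ≈ 20.5309; in regime p = Θ(1/n^{1}) E[X] stays bounded (at the triangle threshold p ~ 1/n).


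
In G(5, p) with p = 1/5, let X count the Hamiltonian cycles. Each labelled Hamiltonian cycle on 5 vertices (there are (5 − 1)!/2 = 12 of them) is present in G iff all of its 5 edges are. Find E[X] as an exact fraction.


K_5 has (5 − 1)!/2 = 12 labelled Hamiltonian cycles.
For each such Hamiltonian cycle H, let X_H = 1 if all 5 edges of H are present in G. Then P[X_H = 1] = p^{5} = (1/5)^{5} = 1/3125.
By linearity of expectation: E[X] = Σ_H E[X_H] = 12 · p^{5} = 12 · 1/3125 = 12/3125.
Numerically: E[X] ≈ 0.00384.

E[X] = 12 · (1/5)^{5} = 12/3125 ≈ 0.00384.


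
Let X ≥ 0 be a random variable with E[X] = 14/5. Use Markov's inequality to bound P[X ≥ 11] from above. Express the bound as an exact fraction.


μ = E[X] = 14/5, a = 11.
Markov: P[X ≥ 11] ≤ μ/a = (14/5)/11 = 14/55.
Numerically: ≈ 0.254545.
(Since a = 11 > μ = 2.800000, the bound 14/55 is < 1 and informative.)

P[X ≥ 11] ≤ 14/55 ≈ 0.254545.


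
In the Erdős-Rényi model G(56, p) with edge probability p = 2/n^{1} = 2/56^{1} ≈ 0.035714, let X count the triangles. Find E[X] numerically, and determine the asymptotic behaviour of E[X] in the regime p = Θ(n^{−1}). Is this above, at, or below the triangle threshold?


Number of potential triangles: C(56, 3) = 27720.
Each occurs with probability p³ ≈ (0.035714)³ ≈ 4.5553936e-05.
By linearity: E[X] = C(56, 3)·p³ ≈ 27720 · 4.5553936e-05 ≈ 1.26276.
Here α = 1, so p = 2/n is exactly at the triangle threshold p ~ 1/n. Asymptotically E[X] → c³/6 = 2³/6 = 4/3 ≈ 1.33333, a bounded constant. In this regime the triangle count is asymptotically Poisson(c³/6).

E[X] ≈ 1.26276; in regime p = Θ(1/n^{1}) E[X] stays bounded (at the triangle threshold p ~ 1/n).
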